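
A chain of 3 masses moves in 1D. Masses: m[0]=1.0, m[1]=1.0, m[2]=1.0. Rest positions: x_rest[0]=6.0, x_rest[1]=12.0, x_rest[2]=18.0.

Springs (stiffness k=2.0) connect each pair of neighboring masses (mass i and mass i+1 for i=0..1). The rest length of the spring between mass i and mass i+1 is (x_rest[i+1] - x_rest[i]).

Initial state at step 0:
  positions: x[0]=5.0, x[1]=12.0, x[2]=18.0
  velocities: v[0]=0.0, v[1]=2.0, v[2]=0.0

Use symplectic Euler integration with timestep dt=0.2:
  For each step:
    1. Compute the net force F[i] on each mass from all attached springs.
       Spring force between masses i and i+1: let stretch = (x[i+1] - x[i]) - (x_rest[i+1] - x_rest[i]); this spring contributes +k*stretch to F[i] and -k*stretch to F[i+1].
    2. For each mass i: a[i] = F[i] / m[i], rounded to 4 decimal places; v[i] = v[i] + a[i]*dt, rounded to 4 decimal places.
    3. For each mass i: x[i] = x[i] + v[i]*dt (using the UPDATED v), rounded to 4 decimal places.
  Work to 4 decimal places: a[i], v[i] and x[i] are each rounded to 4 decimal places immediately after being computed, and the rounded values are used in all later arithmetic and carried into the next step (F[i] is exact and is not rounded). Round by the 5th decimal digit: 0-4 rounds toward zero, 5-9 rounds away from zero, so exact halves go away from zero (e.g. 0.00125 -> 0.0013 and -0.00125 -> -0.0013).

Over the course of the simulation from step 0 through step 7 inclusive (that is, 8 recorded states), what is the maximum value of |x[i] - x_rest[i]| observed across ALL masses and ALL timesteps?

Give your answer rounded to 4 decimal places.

Step 0: x=[5.0000 12.0000 18.0000] v=[0.0000 2.0000 0.0000]
Step 1: x=[5.0800 12.3200 18.0000] v=[0.4000 1.6000 0.0000]
Step 2: x=[5.2592 12.5152 18.0256] v=[0.8960 0.9760 0.1280]
Step 3: x=[5.5389 12.5708 18.0904] v=[1.3984 0.2778 0.3238]
Step 4: x=[5.9011 12.5054 18.1936] v=[1.8112 -0.3271 0.5160]
Step 5: x=[6.3117 12.3667 18.3217] v=[2.0529 -0.6935 0.6407]
Step 6: x=[6.7267 12.2200 18.4534] v=[2.0749 -0.7335 0.6587]
Step 7: x=[7.1011 12.1325 18.5665] v=[1.8722 -0.4375 0.5653]
Max displacement = 1.1011

Answer: 1.1011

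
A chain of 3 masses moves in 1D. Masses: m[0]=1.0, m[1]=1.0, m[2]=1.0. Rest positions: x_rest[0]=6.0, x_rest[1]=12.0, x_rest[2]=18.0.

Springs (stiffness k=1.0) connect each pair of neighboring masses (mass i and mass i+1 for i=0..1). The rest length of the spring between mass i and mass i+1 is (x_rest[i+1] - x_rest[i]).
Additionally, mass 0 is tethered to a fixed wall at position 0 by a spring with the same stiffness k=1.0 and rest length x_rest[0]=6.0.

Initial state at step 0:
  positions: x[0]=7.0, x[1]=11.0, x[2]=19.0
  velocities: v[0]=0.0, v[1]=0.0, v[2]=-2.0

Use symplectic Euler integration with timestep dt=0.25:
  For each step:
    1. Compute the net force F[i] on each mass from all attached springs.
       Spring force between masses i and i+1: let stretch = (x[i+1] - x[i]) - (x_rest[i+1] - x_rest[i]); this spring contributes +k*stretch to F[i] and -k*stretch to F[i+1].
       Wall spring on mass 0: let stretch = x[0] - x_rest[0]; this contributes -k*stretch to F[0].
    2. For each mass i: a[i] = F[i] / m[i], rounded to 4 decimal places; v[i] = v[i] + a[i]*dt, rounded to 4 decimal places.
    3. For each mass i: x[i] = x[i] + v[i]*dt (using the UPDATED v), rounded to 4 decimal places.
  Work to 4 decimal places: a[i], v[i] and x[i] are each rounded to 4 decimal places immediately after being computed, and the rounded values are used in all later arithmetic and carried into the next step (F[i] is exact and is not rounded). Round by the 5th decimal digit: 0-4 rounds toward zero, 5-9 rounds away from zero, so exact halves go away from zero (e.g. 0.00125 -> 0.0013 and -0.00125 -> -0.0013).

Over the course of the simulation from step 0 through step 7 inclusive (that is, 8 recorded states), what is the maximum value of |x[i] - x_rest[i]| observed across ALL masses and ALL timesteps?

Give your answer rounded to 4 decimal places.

Answer: 2.5538

Derivation:
Step 0: x=[7.0000 11.0000 19.0000] v=[0.0000 0.0000 -2.0000]
Step 1: x=[6.8125 11.2500 18.3750] v=[-0.7500 1.0000 -2.5000]
Step 2: x=[6.4766 11.6680 17.6797] v=[-1.3438 1.6719 -2.7813]
Step 3: x=[6.0603 12.1373 16.9837] v=[-1.6651 1.8770 -2.7842]
Step 4: x=[5.6451 12.5297 16.3598] v=[-1.6609 1.5694 -2.4958]
Step 5: x=[5.3074 12.7312 15.8715] v=[-1.3510 0.8058 -1.9533]
Step 6: x=[5.1019 12.6649 15.5619] v=[-0.8219 -0.2651 -1.2384]
Step 7: x=[5.0503 12.3070 15.4462] v=[-0.2066 -1.4316 -0.4627]
Max displacement = 2.5538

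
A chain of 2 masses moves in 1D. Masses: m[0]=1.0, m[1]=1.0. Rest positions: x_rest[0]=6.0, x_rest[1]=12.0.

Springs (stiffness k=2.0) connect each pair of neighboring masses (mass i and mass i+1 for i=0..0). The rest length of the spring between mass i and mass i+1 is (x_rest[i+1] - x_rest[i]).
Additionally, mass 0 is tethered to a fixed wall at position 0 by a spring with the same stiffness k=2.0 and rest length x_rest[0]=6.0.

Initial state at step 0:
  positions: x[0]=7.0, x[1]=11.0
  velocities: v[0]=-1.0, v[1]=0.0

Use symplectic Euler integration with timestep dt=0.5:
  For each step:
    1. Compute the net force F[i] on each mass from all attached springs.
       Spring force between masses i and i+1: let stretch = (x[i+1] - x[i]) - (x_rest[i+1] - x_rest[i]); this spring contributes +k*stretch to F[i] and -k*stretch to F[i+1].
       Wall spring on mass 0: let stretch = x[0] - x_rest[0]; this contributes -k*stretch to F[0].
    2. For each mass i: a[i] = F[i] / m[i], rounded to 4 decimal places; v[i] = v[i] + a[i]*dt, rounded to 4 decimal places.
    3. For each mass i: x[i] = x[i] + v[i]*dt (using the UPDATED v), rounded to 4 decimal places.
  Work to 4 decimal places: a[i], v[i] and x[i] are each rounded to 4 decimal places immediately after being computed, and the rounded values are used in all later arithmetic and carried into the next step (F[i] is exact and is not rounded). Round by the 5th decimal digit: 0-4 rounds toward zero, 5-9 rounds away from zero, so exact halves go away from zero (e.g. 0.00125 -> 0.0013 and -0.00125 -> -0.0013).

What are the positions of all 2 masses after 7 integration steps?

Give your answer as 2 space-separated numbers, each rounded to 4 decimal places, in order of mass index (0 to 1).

Step 0: x=[7.0000 11.0000] v=[-1.0000 0.0000]
Step 1: x=[5.0000 12.0000] v=[-4.0000 2.0000]
Step 2: x=[4.0000 12.5000] v=[-2.0000 1.0000]
Step 3: x=[5.2500 11.7500] v=[2.5000 -1.5000]
Step 4: x=[7.1250 10.7500] v=[3.7500 -2.0000]
Step 5: x=[7.2500 10.9375] v=[0.2500 0.3750]
Step 6: x=[5.5938 12.2813] v=[-3.3125 2.6875]
Step 7: x=[4.4844 13.2813] v=[-2.2188 2.0000]

Answer: 4.4844 13.2813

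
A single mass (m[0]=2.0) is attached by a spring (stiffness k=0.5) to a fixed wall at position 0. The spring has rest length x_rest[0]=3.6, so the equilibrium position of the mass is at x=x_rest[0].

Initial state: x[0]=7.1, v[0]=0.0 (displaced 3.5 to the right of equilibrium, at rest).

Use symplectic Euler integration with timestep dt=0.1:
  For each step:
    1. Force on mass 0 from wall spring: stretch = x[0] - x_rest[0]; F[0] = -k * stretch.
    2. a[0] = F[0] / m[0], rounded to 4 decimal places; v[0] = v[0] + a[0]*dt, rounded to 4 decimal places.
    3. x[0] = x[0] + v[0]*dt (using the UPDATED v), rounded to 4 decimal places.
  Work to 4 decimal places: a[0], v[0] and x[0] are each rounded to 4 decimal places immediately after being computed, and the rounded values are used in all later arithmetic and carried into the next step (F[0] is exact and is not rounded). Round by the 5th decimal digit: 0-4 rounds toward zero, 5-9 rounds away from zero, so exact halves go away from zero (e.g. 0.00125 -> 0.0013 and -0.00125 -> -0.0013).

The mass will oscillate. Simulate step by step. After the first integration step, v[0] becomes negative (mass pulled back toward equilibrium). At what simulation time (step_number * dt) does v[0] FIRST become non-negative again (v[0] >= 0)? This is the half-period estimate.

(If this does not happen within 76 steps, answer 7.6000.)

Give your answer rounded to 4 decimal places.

Answer: 6.3000

Derivation:
Step 0: x=[7.1000] v=[0.0000]
Step 1: x=[7.0913] v=[-0.0875]
Step 2: x=[7.0738] v=[-0.1748]
Step 3: x=[7.0476] v=[-0.2617]
Step 4: x=[7.0128] v=[-0.3479]
Step 5: x=[6.9695] v=[-0.4332]
Step 6: x=[6.9178] v=[-0.5174]
Step 7: x=[6.8578] v=[-0.6004]
Step 8: x=[6.7896] v=[-0.6819]
Step 9: x=[6.7134] v=[-0.7616]
Step 10: x=[6.6295] v=[-0.8394]
Step 11: x=[6.5380] v=[-0.9151]
Step 12: x=[6.4391] v=[-0.9886]
Step 13: x=[6.3331] v=[-1.0596]
Step 14: x=[6.2203] v=[-1.1279]
Step 15: x=[6.1010] v=[-1.1934]
Step 16: x=[5.9754] v=[-1.2559]
Step 17: x=[5.8439] v=[-1.3153]
Step 18: x=[5.7068] v=[-1.3714]
Step 19: x=[5.5644] v=[-1.4241]
Step 20: x=[5.4171] v=[-1.4732]
Step 21: x=[5.2652] v=[-1.5186]
Step 22: x=[5.1092] v=[-1.5602]
Step 23: x=[4.9494] v=[-1.5979]
Step 24: x=[4.7862] v=[-1.6316]
Step 25: x=[4.6201] v=[-1.6613]
Step 26: x=[4.4514] v=[-1.6868]
Step 27: x=[4.2806] v=[-1.7081]
Step 28: x=[4.1081] v=[-1.7251]
Step 29: x=[3.9343] v=[-1.7378]
Step 30: x=[3.7597] v=[-1.7462]
Step 31: x=[3.5847] v=[-1.7502]
Step 32: x=[3.4097] v=[-1.7498]
Step 33: x=[3.2352] v=[-1.7450]
Step 34: x=[3.0616] v=[-1.7359]
Step 35: x=[2.8894] v=[-1.7224]
Step 36: x=[2.7189] v=[-1.7046]
Step 37: x=[2.5506] v=[-1.6826]
Step 38: x=[2.3850] v=[-1.6564]
Step 39: x=[2.2224] v=[-1.6260]
Step 40: x=[2.0632] v=[-1.5916]
Step 41: x=[1.9079] v=[-1.5532]
Step 42: x=[1.7568] v=[-1.5109]
Step 43: x=[1.6103] v=[-1.4648]
Step 44: x=[1.4688] v=[-1.4151]
Step 45: x=[1.3326] v=[-1.3618]
Step 46: x=[1.2021] v=[-1.3051]
Step 47: x=[1.0776] v=[-1.2452]
Step 48: x=[0.9594] v=[-1.1821]
Step 49: x=[0.8478] v=[-1.1161]
Step 50: x=[0.7431] v=[-1.0473]
Step 51: x=[0.6455] v=[-0.9759]
Step 52: x=[0.5553] v=[-0.9020]
Step 53: x=[0.4727] v=[-0.8259]
Step 54: x=[0.3979] v=[-0.7477]
Step 55: x=[0.3311] v=[-0.6677]
Step 56: x=[0.2725] v=[-0.5860]
Step 57: x=[0.2222] v=[-0.5028]
Step 58: x=[0.1804] v=[-0.4184]
Step 59: x=[0.1471] v=[-0.3329]
Step 60: x=[0.1224] v=[-0.2466]
Step 61: x=[0.1064] v=[-0.1597]
Step 62: x=[0.0992] v=[-0.0724]
Step 63: x=[0.1007] v=[0.0151]
First v>=0 after going negative at step 63, time=6.3000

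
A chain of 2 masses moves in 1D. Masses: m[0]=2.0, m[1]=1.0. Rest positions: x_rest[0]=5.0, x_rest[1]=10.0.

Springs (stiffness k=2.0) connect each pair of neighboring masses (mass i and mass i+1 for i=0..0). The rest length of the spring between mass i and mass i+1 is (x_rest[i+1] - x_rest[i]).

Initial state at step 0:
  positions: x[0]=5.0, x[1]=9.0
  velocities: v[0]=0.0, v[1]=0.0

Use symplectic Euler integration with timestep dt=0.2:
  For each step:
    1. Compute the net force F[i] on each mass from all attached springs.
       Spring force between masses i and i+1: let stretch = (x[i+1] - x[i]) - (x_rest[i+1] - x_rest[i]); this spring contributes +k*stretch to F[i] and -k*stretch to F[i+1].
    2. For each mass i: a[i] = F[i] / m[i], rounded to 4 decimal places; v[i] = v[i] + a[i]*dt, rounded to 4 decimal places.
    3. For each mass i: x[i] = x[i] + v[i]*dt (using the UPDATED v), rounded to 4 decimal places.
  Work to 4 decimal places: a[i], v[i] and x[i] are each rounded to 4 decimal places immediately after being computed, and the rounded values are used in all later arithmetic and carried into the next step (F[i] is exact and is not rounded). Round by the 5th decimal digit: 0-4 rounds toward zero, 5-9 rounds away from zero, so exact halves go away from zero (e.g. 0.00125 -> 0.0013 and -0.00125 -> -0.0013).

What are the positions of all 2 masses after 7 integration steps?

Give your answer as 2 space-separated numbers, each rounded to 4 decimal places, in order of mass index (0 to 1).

Step 0: x=[5.0000 9.0000] v=[0.0000 0.0000]
Step 1: x=[4.9600 9.0800] v=[-0.2000 0.4000]
Step 2: x=[4.8848 9.2304] v=[-0.3760 0.7520]
Step 3: x=[4.7834 9.4332] v=[-0.5069 1.0138]
Step 4: x=[4.6680 9.6640] v=[-0.5769 1.1539]
Step 5: x=[4.5525 9.8951] v=[-0.5777 1.1555]
Step 6: x=[4.4507 10.0988] v=[-0.5092 1.0185]
Step 7: x=[4.3748 10.2507] v=[-0.3796 0.7593]

Answer: 4.3748 10.2507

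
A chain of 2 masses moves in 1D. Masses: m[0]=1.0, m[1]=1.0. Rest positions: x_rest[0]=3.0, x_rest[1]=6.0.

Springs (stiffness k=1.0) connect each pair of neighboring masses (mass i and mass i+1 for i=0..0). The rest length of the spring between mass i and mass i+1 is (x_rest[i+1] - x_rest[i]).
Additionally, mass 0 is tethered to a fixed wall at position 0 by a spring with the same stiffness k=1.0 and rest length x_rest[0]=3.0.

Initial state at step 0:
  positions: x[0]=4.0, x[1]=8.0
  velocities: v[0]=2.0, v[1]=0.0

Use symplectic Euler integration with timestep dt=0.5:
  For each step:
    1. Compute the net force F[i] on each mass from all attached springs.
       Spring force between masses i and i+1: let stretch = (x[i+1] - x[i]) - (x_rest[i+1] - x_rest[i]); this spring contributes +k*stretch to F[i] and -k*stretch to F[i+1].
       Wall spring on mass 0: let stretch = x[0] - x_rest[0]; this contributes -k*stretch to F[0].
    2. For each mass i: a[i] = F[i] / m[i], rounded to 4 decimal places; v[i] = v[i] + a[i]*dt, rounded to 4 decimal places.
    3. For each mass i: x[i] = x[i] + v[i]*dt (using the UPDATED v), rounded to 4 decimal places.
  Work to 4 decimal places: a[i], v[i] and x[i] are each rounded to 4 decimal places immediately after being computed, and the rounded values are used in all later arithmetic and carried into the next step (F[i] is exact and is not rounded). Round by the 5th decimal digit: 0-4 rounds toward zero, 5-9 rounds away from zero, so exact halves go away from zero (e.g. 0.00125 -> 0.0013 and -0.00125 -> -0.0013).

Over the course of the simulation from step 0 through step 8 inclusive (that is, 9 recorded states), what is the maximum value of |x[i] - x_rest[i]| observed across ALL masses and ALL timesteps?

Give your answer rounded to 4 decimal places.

Answer: 2.4375

Derivation:
Step 0: x=[4.0000 8.0000] v=[2.0000 0.0000]
Step 1: x=[5.0000 7.7500] v=[2.0000 -0.5000]
Step 2: x=[5.4375 7.5625] v=[0.8750 -0.3750]
Step 3: x=[5.0469 7.5938] v=[-0.7813 0.0625]
Step 4: x=[4.0313 7.7384] v=[-2.0313 0.2891]
Step 5: x=[2.9346 7.7062] v=[-2.1934 -0.0645]
Step 6: x=[2.2972 7.2311] v=[-1.2749 -0.9503]
Step 7: x=[2.3190 6.2725] v=[0.0435 -1.9173]
Step 8: x=[2.7494 5.0755] v=[0.8608 -2.3941]
Max displacement = 2.4375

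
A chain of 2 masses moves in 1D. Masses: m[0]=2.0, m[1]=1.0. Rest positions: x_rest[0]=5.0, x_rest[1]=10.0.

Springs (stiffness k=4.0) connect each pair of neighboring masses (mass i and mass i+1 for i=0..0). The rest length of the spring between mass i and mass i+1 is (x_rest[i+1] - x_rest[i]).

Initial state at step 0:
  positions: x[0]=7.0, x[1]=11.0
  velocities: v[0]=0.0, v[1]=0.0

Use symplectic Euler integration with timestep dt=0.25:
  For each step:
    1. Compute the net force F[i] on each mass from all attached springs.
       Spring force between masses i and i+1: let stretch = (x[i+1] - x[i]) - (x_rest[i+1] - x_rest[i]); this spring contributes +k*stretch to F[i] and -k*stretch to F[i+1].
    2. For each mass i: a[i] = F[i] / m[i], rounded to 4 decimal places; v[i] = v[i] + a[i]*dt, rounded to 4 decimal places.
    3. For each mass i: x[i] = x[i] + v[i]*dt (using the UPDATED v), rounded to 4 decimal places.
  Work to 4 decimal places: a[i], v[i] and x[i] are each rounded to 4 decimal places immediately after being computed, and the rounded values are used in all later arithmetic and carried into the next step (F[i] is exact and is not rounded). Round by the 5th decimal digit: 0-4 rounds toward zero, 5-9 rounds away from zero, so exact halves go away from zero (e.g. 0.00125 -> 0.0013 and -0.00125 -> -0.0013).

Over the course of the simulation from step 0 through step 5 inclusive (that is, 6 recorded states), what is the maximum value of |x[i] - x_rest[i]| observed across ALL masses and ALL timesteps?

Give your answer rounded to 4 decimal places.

Step 0: x=[7.0000 11.0000] v=[0.0000 0.0000]
Step 1: x=[6.8750 11.2500] v=[-0.5000 1.0000]
Step 2: x=[6.6719 11.6563] v=[-0.8125 1.6250]
Step 3: x=[6.4668 12.0665] v=[-0.8203 1.6406]
Step 4: x=[6.3367 12.3267] v=[-0.5205 1.0409]
Step 5: x=[6.3303 12.3394] v=[-0.0255 0.0509]
Max displacement = 2.3394

Answer: 2.3394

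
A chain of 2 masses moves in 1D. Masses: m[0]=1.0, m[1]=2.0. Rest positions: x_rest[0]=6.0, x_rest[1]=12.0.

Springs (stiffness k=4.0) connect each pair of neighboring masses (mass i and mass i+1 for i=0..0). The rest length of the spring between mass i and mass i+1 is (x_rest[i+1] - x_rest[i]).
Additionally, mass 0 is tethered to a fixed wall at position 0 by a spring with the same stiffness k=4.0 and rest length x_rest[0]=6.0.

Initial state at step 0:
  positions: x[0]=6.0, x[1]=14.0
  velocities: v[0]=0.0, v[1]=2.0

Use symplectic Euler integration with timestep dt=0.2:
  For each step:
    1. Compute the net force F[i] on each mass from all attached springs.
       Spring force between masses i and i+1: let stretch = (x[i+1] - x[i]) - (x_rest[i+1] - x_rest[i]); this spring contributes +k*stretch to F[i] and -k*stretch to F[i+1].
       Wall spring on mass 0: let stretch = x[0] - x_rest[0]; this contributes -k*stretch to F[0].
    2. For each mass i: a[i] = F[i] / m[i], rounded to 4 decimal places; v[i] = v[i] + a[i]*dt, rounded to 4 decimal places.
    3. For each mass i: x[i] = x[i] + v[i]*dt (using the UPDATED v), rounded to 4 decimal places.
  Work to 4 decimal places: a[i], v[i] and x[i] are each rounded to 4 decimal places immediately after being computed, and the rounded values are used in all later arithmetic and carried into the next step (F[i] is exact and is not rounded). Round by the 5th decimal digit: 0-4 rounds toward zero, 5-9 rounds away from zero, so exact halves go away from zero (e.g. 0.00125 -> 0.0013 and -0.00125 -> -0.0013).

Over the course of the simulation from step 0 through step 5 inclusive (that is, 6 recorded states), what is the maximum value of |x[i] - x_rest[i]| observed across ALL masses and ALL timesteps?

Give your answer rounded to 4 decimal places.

Answer: 2.3264

Derivation:
Step 0: x=[6.0000 14.0000] v=[0.0000 2.0000]
Step 1: x=[6.3200 14.2400] v=[1.6000 1.2000]
Step 2: x=[6.8960 14.3264] v=[2.8800 0.4320]
Step 3: x=[7.5575 14.2984] v=[3.3075 -0.1402]
Step 4: x=[8.0883 14.2111] v=[2.6542 -0.4366]
Step 5: x=[8.3047 14.1140] v=[1.0818 -0.4857]
Max displacement = 2.3264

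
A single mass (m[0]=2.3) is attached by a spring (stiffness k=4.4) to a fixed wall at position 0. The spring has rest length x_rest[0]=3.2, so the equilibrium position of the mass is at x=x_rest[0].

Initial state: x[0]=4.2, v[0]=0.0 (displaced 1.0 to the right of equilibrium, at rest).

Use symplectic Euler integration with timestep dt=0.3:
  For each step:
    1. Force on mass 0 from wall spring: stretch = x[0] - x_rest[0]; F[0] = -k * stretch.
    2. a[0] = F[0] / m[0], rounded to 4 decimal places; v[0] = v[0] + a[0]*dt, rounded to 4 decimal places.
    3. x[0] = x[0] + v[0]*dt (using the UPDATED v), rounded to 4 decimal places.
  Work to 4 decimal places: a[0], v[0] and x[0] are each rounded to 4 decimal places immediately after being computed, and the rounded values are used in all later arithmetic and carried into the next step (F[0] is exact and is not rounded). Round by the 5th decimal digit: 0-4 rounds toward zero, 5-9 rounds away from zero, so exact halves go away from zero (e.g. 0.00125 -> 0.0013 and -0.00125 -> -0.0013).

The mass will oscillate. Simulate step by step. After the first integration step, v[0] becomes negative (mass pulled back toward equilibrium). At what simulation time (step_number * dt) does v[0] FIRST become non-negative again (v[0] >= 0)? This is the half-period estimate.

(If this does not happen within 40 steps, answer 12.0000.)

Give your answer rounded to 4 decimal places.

Step 0: x=[4.2000] v=[0.0000]
Step 1: x=[4.0278] v=[-0.5739]
Step 2: x=[3.7131] v=[-1.0490]
Step 3: x=[3.3101] v=[-1.3435]
Step 4: x=[2.8881] v=[-1.4067]
Step 5: x=[2.5198] v=[-1.2277]
Step 6: x=[2.2686] v=[-0.8373]
Step 7: x=[2.1778] v=[-0.3028]
Step 8: x=[2.2630] v=[0.2839]
First v>=0 after going negative at step 8, time=2.4000

Answer: 2.4000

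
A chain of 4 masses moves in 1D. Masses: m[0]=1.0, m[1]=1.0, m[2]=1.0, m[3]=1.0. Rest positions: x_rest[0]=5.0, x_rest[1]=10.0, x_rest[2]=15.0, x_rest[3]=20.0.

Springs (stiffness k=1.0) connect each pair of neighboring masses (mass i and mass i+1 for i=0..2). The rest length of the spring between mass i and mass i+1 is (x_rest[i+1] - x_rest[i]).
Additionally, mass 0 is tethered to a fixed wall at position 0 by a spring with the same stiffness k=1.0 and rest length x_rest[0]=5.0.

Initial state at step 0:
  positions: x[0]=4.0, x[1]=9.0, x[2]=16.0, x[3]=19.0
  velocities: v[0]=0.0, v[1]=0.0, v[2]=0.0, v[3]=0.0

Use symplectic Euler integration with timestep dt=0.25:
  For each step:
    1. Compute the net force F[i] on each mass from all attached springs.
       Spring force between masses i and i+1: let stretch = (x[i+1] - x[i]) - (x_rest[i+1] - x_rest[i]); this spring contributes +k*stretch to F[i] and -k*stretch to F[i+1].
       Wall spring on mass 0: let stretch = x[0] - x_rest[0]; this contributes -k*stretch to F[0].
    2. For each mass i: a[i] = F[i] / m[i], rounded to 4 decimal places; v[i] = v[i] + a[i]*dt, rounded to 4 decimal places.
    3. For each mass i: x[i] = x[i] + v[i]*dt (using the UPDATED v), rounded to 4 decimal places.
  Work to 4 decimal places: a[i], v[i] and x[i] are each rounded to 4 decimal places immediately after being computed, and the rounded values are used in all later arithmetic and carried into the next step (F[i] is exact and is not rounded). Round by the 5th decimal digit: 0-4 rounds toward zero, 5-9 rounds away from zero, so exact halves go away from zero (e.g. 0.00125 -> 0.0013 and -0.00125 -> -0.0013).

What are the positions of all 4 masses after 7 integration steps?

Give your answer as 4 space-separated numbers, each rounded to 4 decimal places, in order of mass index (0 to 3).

Answer: 5.4815 10.1671 13.2831 20.3419

Derivation:
Step 0: x=[4.0000 9.0000 16.0000 19.0000] v=[0.0000 0.0000 0.0000 0.0000]
Step 1: x=[4.0625 9.1250 15.7500 19.1250] v=[0.2500 0.5000 -1.0000 0.5000]
Step 2: x=[4.1875 9.3477 15.2969 19.3516] v=[0.5000 0.8906 -1.8125 0.9063]
Step 3: x=[4.3733 9.6197 14.7254 19.6373] v=[0.7432 1.0879 -2.2861 1.1426]
Step 4: x=[4.6137 9.8829 14.1418 19.9285] v=[0.9615 1.0527 -2.3346 1.1646]
Step 5: x=[4.8951 10.0829 13.6536 20.1705] v=[1.1254 0.8001 -1.9527 0.9679]
Step 6: x=[5.1948 10.1819 13.3496 20.3177] v=[1.1986 0.3958 -1.2162 0.5887]
Step 7: x=[5.4815 10.1671 13.2831 20.3419] v=[1.1467 -0.0591 -0.2661 0.0967]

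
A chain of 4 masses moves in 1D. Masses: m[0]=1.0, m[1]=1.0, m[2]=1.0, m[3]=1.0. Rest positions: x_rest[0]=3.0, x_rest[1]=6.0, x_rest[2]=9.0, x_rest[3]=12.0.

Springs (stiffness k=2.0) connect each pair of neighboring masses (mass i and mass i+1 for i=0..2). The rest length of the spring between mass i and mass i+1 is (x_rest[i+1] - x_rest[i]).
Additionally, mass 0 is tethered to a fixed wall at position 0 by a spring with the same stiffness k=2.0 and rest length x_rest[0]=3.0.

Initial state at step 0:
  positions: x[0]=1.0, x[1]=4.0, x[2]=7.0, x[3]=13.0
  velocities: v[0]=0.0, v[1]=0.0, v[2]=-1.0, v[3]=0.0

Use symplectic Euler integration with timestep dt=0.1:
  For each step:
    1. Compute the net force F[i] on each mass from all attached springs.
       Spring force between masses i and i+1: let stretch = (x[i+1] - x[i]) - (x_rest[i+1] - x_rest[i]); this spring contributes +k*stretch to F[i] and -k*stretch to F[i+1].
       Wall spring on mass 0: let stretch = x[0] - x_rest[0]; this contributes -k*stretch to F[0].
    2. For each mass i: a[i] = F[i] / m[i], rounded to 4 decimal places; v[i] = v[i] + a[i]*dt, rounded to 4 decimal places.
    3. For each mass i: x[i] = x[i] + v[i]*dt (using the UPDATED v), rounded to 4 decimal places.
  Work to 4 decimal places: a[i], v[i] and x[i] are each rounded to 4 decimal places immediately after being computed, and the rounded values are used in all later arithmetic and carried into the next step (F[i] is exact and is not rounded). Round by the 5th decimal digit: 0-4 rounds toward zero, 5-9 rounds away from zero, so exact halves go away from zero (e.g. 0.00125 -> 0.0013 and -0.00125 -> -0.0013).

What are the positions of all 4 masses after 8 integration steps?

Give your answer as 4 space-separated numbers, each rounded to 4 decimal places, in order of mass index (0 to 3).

Answer: 2.1398 4.2104 7.9843 11.1519

Derivation:
Step 0: x=[1.0000 4.0000 7.0000 13.0000] v=[0.0000 0.0000 -1.0000 0.0000]
Step 1: x=[1.0400 4.0000 6.9600 12.9400] v=[0.4000 0.0000 -0.4000 -0.6000]
Step 2: x=[1.1184 4.0000 6.9804 12.8204] v=[0.7840 0.0000 0.2040 -1.1960]
Step 3: x=[1.2321 4.0020 7.0580 12.6440] v=[1.1366 0.0198 0.7759 -1.7640]
Step 4: x=[1.3765 4.0097 7.1862 12.4159] v=[1.4442 0.0770 1.2819 -2.2812]
Step 5: x=[1.5461 4.0283 7.3555 12.1432] v=[1.6955 0.1857 1.6925 -2.7271]
Step 6: x=[1.7344 4.0638 7.5540 11.8347] v=[1.8827 0.3547 1.9846 -3.0846]
Step 7: x=[1.9346 4.1225 7.7683 11.5006] v=[2.0017 0.5869 2.1427 -3.3407]
Step 8: x=[2.1398 4.2104 7.9843 11.1519] v=[2.0524 0.8785 2.1600 -3.4872]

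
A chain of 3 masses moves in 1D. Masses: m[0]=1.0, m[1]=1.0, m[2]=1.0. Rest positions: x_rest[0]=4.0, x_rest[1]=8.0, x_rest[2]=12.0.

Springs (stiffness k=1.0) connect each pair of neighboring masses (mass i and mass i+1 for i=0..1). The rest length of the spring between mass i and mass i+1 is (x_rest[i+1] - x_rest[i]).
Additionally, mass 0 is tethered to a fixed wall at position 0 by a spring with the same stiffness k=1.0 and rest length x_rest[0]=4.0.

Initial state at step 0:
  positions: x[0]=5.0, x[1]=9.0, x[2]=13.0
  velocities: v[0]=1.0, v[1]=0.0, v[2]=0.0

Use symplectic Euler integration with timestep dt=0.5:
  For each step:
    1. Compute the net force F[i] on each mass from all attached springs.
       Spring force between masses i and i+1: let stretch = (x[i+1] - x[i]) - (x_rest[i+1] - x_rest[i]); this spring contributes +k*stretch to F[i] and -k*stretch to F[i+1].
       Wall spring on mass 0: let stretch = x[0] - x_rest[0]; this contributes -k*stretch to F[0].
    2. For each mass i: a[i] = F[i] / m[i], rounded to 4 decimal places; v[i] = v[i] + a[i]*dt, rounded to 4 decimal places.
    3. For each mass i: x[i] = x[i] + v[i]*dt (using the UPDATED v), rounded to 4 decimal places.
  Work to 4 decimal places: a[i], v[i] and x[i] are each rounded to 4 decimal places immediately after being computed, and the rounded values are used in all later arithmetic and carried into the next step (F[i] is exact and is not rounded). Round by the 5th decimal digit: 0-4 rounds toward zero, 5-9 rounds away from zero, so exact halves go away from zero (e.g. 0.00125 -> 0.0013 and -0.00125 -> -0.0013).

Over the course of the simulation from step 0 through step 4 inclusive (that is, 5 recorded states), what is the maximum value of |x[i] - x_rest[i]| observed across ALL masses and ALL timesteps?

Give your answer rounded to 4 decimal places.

Answer: 1.2500

Derivation:
Step 0: x=[5.0000 9.0000 13.0000] v=[1.0000 0.0000 0.0000]
Step 1: x=[5.2500 9.0000 13.0000] v=[0.5000 0.0000 0.0000]
Step 2: x=[5.1250 9.0625 13.0000] v=[-0.2500 0.1250 0.0000]
Step 3: x=[4.7031 9.1250 13.0157] v=[-0.8438 0.1250 0.0313]
Step 4: x=[4.2109 9.0547 13.0587] v=[-0.9844 -0.1406 0.0860]
Max displacement = 1.2500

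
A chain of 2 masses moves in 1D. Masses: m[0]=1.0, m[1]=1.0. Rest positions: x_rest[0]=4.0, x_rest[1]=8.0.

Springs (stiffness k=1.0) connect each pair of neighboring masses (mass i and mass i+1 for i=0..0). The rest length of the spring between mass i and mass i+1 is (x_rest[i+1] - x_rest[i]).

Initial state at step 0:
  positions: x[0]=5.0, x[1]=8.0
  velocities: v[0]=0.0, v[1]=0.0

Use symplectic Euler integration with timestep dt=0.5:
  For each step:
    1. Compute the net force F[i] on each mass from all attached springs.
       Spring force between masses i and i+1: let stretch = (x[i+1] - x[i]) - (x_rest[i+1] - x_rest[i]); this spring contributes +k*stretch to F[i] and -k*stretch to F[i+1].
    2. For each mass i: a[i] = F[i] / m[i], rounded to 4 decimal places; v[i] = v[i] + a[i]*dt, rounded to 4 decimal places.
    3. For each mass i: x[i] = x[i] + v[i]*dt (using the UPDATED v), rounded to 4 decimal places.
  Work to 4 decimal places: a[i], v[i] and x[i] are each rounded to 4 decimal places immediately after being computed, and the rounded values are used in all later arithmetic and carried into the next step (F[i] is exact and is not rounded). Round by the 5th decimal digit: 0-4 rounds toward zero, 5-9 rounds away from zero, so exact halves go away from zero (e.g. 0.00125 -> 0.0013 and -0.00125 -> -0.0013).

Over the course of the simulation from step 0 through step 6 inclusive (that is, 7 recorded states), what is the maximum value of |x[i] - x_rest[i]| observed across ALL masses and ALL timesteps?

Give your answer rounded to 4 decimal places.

Step 0: x=[5.0000 8.0000] v=[0.0000 0.0000]
Step 1: x=[4.7500 8.2500] v=[-0.5000 0.5000]
Step 2: x=[4.3750 8.6250] v=[-0.7500 0.7500]
Step 3: x=[4.0625 8.9375] v=[-0.6250 0.6250]
Step 4: x=[3.9688 9.0313] v=[-0.1875 0.1875]
Step 5: x=[4.1407 8.8594] v=[0.3438 -0.3438]
Step 6: x=[4.4923 8.5078] v=[0.7032 -0.7032]
Max displacement = 1.0313

Answer: 1.0313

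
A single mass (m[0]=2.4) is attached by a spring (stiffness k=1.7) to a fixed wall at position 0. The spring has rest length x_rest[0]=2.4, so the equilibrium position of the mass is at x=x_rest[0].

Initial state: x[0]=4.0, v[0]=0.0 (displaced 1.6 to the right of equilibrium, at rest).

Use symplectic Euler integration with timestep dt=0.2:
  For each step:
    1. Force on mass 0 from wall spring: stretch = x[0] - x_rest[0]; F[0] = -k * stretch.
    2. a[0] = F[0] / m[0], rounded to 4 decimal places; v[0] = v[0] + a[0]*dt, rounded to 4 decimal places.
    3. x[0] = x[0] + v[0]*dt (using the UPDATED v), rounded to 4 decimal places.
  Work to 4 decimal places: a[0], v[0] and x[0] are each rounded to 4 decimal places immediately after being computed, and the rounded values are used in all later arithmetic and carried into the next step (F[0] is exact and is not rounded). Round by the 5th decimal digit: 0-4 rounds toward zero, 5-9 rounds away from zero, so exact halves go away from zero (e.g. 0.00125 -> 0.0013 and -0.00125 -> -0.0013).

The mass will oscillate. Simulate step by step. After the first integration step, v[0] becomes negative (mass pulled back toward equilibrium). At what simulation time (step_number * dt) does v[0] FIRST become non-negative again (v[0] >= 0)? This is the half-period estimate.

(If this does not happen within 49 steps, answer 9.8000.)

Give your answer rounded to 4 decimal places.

Step 0: x=[4.0000] v=[0.0000]
Step 1: x=[3.9547] v=[-0.2267]
Step 2: x=[3.8653] v=[-0.4469]
Step 3: x=[3.7344] v=[-0.6545]
Step 4: x=[3.5657] v=[-0.8435]
Step 5: x=[3.3640] v=[-1.0086]
Step 6: x=[3.1350] v=[-1.1452]
Step 7: x=[2.8851] v=[-1.2493]
Step 8: x=[2.6215] v=[-1.3180]
Step 9: x=[2.3516] v=[-1.3494]
Step 10: x=[2.0831] v=[-1.3425]
Step 11: x=[1.8236] v=[-1.2976]
Step 12: x=[1.5804] v=[-1.2159]
Step 13: x=[1.3604] v=[-1.0998]
Step 14: x=[1.1699] v=[-0.9525]
Step 15: x=[1.0143] v=[-0.7782]
Step 16: x=[0.8979] v=[-0.5819]
Step 17: x=[0.8241] v=[-0.3691]
Step 18: x=[0.7949] v=[-0.1458]
Step 19: x=[0.8112] v=[0.0816]
First v>=0 after going negative at step 19, time=3.8000

Answer: 3.8000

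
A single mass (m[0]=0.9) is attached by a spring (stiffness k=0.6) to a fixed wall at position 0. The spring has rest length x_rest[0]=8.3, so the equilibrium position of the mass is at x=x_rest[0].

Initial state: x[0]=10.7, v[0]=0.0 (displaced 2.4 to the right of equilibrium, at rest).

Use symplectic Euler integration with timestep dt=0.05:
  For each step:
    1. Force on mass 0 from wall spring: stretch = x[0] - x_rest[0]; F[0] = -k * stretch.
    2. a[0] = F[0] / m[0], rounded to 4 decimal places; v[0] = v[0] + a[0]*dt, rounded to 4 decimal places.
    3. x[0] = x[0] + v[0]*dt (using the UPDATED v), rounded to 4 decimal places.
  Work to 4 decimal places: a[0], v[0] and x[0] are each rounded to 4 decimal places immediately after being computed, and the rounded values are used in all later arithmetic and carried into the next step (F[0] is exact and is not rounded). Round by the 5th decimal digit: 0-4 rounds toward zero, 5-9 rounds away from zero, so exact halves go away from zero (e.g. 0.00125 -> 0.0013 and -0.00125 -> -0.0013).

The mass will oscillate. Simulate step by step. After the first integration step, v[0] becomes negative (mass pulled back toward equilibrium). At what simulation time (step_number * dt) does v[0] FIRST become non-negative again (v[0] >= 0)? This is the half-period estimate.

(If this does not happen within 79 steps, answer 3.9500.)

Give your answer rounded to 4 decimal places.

Step 0: x=[10.7000] v=[0.0000]
Step 1: x=[10.6960] v=[-0.0800]
Step 2: x=[10.6880] v=[-0.1599]
Step 3: x=[10.6760] v=[-0.2395]
Step 4: x=[10.6601] v=[-0.3187]
Step 5: x=[10.6402] v=[-0.3974]
Step 6: x=[10.6164] v=[-0.4754]
Step 7: x=[10.5888] v=[-0.5526]
Step 8: x=[10.5574] v=[-0.6289]
Step 9: x=[10.5222] v=[-0.7041]
Step 10: x=[10.4833] v=[-0.7782]
Step 11: x=[10.4408] v=[-0.8510]
Step 12: x=[10.3947] v=[-0.9224]
Step 13: x=[10.3451] v=[-0.9922]
Step 14: x=[10.2921] v=[-1.0604]
Step 15: x=[10.2358] v=[-1.1268]
Step 16: x=[10.1762] v=[-1.1913]
Step 17: x=[10.1135] v=[-1.2538]
Step 18: x=[10.0478] v=[-1.3143]
Step 19: x=[9.9792] v=[-1.3726]
Step 20: x=[9.9078] v=[-1.4286]
Step 21: x=[9.8337] v=[-1.4822]
Step 22: x=[9.7570] v=[-1.5333]
Step 23: x=[9.6779] v=[-1.5819]
Step 24: x=[9.5965] v=[-1.6278]
Step 25: x=[9.5130] v=[-1.6710]
Step 26: x=[9.4274] v=[-1.7114]
Step 27: x=[9.3400] v=[-1.7490]
Step 28: x=[9.2508] v=[-1.7837]
Step 29: x=[9.1600] v=[-1.8154]
Step 30: x=[9.0678] v=[-1.8441]
Step 31: x=[8.9743] v=[-1.8697]
Step 32: x=[8.8797] v=[-1.8922]
Step 33: x=[8.7841] v=[-1.9115]
Step 34: x=[8.6877] v=[-1.9276]
Step 35: x=[8.5907] v=[-1.9405]
Step 36: x=[8.4932] v=[-1.9502]
Step 37: x=[8.3954] v=[-1.9566]
Step 38: x=[8.2974] v=[-1.9598]
Step 39: x=[8.1994] v=[-1.9597]
Step 40: x=[8.1016] v=[-1.9563]
Step 41: x=[8.0041] v=[-1.9497]
Step 42: x=[7.9071] v=[-1.9398]
Step 43: x=[7.8108] v=[-1.9267]
Step 44: x=[7.7153] v=[-1.9104]
Step 45: x=[7.6208] v=[-1.8909]
Step 46: x=[7.5274] v=[-1.8683]
Step 47: x=[7.4353] v=[-1.8425]
Step 48: x=[7.3446] v=[-1.8137]
Step 49: x=[7.2555] v=[-1.7819]
Step 50: x=[7.1681] v=[-1.7471]
Step 51: x=[7.0826] v=[-1.7094]
Step 52: x=[6.9992] v=[-1.6688]
Step 53: x=[6.9179] v=[-1.6254]
Step 54: x=[6.8389] v=[-1.5793]
Step 55: x=[6.7624] v=[-1.5306]
Step 56: x=[6.6884] v=[-1.4793]
Step 57: x=[6.6171] v=[-1.4256]
Step 58: x=[6.5486] v=[-1.3695]
Step 59: x=[6.4830] v=[-1.3111]
Step 60: x=[6.4205] v=[-1.2505]
Step 61: x=[6.3611] v=[-1.1879]
Step 62: x=[6.3049] v=[-1.1233]
Step 63: x=[6.2521] v=[-1.0568]
Step 64: x=[6.2027] v=[-0.9885]
Step 65: x=[6.1568] v=[-0.9186]
Step 66: x=[6.1144] v=[-0.8472]
Step 67: x=[6.0757] v=[-0.7743]
Step 68: x=[6.0407] v=[-0.7002]
Step 69: x=[6.0095] v=[-0.6249]
Step 70: x=[5.9821] v=[-0.5486]
Step 71: x=[5.9585] v=[-0.4713]
Step 72: x=[5.9388] v=[-0.3933]
Step 73: x=[5.9231] v=[-0.3146]
Step 74: x=[5.9113] v=[-0.2354]
Step 75: x=[5.9035] v=[-0.1558]
Step 76: x=[5.8997] v=[-0.0759]
Step 77: x=[5.8999] v=[0.0041]
First v>=0 after going negative at step 77, time=3.8500

Answer: 3.8500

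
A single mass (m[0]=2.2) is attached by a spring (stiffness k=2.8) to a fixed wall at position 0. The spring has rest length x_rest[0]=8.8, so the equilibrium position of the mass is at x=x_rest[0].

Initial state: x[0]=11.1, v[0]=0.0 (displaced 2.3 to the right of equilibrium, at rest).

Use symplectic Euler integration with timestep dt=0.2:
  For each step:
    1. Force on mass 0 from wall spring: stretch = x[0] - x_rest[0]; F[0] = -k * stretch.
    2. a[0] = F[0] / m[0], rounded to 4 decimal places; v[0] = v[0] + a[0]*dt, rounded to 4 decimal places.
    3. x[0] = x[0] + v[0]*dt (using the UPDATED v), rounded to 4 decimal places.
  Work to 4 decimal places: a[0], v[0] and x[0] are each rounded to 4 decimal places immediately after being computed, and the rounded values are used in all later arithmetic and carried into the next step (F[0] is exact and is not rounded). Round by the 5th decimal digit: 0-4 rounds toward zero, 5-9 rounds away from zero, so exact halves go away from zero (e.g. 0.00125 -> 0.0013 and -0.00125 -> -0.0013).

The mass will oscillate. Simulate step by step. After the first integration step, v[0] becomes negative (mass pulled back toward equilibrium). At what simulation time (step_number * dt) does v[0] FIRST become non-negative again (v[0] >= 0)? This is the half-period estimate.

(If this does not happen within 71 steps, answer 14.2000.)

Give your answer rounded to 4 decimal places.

Step 0: x=[11.1000] v=[0.0000]
Step 1: x=[10.9829] v=[-0.5855]
Step 2: x=[10.7547] v=[-1.1411]
Step 3: x=[10.4270] v=[-1.6387]
Step 4: x=[10.0164] v=[-2.0528]
Step 5: x=[9.5439] v=[-2.3624]
Step 6: x=[9.0335] v=[-2.5518]
Step 7: x=[8.5113] v=[-2.6112]
Step 8: x=[8.0038] v=[-2.5377]
Step 9: x=[7.5368] v=[-2.3350]
Step 10: x=[7.1341] v=[-2.0135]
Step 11: x=[6.8162] v=[-1.5895]
Step 12: x=[6.5993] v=[-1.0845]
Step 13: x=[6.4944] v=[-0.5243]
Step 14: x=[6.5069] v=[0.0626]
First v>=0 after going negative at step 14, time=2.8000

Answer: 2.8000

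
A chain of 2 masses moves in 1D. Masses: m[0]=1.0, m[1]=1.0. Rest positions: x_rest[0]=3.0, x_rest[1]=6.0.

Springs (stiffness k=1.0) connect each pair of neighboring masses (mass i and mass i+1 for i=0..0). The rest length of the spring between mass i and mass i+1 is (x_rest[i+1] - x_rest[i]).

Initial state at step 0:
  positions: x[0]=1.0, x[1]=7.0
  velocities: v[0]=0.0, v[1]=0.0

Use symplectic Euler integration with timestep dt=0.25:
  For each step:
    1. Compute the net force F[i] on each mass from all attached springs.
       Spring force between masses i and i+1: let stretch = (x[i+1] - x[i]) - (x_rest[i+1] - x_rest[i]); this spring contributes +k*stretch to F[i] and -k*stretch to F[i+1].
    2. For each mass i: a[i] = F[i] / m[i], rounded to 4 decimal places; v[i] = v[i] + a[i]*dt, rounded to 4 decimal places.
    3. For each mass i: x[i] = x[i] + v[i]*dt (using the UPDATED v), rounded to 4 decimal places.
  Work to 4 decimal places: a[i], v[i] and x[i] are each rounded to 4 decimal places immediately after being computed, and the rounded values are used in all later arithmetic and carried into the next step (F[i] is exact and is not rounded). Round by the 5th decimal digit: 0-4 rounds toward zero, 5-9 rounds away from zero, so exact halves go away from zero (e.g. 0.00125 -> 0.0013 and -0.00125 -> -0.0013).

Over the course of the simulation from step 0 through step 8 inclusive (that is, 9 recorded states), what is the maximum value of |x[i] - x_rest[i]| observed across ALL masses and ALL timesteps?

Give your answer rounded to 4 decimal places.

Answer: 2.0129

Derivation:
Step 0: x=[1.0000 7.0000] v=[0.0000 0.0000]
Step 1: x=[1.1875 6.8125] v=[0.7500 -0.7500]
Step 2: x=[1.5391 6.4609] v=[1.4063 -1.4063]
Step 3: x=[2.0108 5.9892] v=[1.8868 -1.8868]
Step 4: x=[2.5437 5.4564] v=[2.1314 -2.1314]
Step 5: x=[3.0711 4.9290] v=[2.1096 -2.1096]
Step 6: x=[3.5271 4.4730] v=[1.8241 -1.8241]
Step 7: x=[3.8548 4.1454] v=[1.3106 -1.3106]
Step 8: x=[4.0131 3.9871] v=[0.6333 -0.6333]
Max displacement = 2.0129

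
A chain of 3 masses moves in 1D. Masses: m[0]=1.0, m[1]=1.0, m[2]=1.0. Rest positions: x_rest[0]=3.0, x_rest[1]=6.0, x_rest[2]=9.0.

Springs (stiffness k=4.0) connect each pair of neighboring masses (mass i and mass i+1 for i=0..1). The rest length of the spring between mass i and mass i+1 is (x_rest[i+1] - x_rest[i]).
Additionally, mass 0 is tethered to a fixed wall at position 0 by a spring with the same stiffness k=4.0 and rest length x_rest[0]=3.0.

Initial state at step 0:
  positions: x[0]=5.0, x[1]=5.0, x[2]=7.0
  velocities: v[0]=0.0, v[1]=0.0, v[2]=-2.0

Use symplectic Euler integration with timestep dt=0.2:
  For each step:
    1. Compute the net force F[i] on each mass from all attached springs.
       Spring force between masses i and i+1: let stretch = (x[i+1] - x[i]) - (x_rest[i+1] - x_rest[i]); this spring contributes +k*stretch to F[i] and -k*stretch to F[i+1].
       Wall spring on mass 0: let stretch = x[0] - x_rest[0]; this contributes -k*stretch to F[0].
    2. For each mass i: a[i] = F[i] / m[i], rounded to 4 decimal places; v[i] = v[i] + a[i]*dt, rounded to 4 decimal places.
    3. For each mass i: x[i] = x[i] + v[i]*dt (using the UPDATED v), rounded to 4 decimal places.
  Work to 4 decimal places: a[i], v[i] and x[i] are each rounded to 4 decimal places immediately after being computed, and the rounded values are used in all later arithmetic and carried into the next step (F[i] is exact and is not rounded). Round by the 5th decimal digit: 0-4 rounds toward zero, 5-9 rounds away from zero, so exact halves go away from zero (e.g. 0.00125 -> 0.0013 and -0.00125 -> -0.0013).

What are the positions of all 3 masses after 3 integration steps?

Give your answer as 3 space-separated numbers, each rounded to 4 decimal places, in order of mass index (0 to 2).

Answer: 1.5947 5.7895 7.0867

Derivation:
Step 0: x=[5.0000 5.0000 7.0000] v=[0.0000 0.0000 -2.0000]
Step 1: x=[4.2000 5.3200 6.7600] v=[-4.0000 1.6000 -1.2000]
Step 2: x=[2.9072 5.6912 6.7696] v=[-6.4640 1.8560 0.0480]
Step 3: x=[1.5947 5.7895 7.0867] v=[-6.5626 0.4915 1.5853]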